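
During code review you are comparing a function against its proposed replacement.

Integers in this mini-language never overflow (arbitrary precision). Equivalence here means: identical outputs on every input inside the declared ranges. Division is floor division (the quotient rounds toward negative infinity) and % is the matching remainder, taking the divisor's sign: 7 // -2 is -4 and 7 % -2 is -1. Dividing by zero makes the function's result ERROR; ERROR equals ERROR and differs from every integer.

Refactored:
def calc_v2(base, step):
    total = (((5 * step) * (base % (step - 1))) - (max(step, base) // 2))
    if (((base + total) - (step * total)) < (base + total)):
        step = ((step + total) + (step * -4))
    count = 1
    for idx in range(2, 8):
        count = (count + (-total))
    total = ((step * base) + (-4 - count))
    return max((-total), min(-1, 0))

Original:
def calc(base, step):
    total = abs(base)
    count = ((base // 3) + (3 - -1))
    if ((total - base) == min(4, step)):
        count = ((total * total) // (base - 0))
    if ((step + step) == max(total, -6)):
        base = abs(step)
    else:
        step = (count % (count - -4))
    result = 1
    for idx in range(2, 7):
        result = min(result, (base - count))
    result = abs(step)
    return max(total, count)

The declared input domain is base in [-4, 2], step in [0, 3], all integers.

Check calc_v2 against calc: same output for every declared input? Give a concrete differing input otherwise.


Not equivalent: base=-4, step=0 separates them (4 vs 5).
calc: total := 4 | count := 2 | ((total - base) == min(4, step)): false | ((step + step) == max(total, -6)): false | step := 2 | result := 1 | iter idx=2: | result := -6 | iter idx=3: | result := -6 | iter idx=4: | result := -6 | iter idx=5: | result := -6 | iter idx=6: | result := -6 | result := 2 | result 4
calc_v2: total := 0 | (((base + total) - (step * total)) < (base + total)): false | count := 1 | iter idx=2: | count := 1 | iter idx=3: | count := 1 | iter idx=4: | count := 1 | iter idx=5: | count := 1 | iter idx=6: | count := 1 | iter idx=7: | count := 1 | total := -5 | result 5
verdict: not equivalent; witness: base=-4, step=0


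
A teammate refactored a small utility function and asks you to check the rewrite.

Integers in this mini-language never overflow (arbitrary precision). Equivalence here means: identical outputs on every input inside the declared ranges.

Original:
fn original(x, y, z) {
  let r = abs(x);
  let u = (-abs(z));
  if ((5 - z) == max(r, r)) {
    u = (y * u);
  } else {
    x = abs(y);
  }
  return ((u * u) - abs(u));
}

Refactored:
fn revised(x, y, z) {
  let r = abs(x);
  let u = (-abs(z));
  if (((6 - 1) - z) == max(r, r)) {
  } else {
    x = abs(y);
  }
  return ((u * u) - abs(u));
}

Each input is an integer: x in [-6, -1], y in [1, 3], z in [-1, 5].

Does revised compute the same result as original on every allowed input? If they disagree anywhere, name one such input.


Take x=-6, y=2, z=-1.
original: r becomes 6; next u becomes -1; next ((5 - z) == max(r, r)) evaluates to true; next u becomes -2; next final value 2
revised: r becomes 6; next u becomes -1; next (((6 - 1) - z) == max(r, r)) evaluates to true; next final value 0
2 vs 0 — the two versions disagree here.
verdict: not equivalent; witness: x=-6, y=2, z=-1


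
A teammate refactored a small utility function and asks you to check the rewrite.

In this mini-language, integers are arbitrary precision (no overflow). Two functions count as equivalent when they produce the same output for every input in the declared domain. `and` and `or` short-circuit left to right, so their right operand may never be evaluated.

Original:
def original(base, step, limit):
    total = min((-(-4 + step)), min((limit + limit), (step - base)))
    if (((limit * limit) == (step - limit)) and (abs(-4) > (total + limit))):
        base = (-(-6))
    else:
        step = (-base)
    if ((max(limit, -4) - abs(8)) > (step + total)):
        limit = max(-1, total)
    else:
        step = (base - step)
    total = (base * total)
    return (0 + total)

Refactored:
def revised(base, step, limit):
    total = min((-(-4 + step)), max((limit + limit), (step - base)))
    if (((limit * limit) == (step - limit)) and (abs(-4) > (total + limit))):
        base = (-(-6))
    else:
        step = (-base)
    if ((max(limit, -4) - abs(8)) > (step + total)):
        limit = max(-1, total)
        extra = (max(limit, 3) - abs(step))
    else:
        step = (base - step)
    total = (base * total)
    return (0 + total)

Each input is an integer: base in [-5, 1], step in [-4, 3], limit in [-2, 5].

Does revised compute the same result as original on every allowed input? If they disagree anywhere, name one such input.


Consider the input base=-5, step=-4, limit=-2.
original: total becomes -4; next (((limit * limit) == (step - limit)) and (abs(-4) > (total + limit))) evaluates to false; next step becomes 5; next ((max(limit, -4) - abs(8)) > (step + total)) evaluates to false; next step becomes -10; next total becomes 20; next final value 20
revised: total becomes 1; next (((limit * limit) == (step - limit)) and (abs(-4) > (total + limit))) evaluates to false; next step becomes 5; next ((max(limit, -4) - abs(8)) > (step + total)) evaluates to false; next step becomes -10; next total becomes -5; next final value -5
20 != -5, so the rewrite changes behavior.
verdict: not equivalent; witness: base=-5, step=-4, limit=-2


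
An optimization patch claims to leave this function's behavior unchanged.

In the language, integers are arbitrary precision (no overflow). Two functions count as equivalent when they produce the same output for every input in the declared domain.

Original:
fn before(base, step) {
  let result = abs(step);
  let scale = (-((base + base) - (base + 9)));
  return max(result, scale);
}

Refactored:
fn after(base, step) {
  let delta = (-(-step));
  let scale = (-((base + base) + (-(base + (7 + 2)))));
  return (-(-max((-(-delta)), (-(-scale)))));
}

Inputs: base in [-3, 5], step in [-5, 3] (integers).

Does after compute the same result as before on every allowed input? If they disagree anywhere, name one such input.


base=5, step=-5 yields 5 from before but 4 from after.
verdict: not equivalent; witness: base=5, step=-5


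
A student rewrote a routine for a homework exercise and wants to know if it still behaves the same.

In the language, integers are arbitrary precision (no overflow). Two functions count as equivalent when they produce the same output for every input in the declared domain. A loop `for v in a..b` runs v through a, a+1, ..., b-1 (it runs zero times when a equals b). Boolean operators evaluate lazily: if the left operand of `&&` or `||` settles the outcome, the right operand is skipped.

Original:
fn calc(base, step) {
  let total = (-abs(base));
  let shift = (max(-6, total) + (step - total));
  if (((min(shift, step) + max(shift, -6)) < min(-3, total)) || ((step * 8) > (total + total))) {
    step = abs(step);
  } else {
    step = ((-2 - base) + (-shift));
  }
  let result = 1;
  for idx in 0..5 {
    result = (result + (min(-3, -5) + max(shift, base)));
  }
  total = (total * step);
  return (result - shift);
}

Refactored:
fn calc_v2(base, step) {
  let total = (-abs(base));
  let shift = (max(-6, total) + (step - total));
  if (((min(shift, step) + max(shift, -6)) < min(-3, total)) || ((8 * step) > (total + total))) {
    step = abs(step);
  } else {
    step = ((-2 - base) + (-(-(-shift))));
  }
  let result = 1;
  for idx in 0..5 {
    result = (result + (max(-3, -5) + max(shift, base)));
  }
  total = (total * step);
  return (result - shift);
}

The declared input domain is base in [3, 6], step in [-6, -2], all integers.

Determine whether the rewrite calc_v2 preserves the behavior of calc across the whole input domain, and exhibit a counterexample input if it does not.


base=3, step=-6 yields -3 from calc but 7 from calc_v2.
verdict: not equivalent; witness: base=3, step=-6


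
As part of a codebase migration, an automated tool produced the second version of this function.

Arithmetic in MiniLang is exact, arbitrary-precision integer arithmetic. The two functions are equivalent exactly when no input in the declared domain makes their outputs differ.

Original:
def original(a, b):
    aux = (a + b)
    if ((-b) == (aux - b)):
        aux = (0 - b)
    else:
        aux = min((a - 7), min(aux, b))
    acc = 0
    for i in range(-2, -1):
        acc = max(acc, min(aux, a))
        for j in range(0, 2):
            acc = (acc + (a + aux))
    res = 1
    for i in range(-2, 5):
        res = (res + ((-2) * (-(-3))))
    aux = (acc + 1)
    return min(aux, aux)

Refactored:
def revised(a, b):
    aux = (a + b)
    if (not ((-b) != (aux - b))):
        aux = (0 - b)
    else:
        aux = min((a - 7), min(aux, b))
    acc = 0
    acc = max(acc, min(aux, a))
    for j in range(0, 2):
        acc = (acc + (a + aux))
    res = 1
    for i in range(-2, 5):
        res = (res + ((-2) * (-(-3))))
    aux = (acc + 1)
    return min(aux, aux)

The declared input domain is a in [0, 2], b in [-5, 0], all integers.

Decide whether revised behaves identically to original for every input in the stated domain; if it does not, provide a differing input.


Comparing the listings, the differences include: boolean connective usage differs; and statement counts differ; and comparison usage differs; and loop structure differs.
Spot check at a=2, b=-1 — original: aux := 1 | ((-b) == (aux - b)): false | aux := -5 | acc := 0 | iter i=-2: | acc := 0 | iter j=0: | acc := -3 | iter j=1: | acc := -6 | res := 1 | iter i=-2: | res := -5 | iter i=-1: | res := -11 | iter i=0: | res := -17 | iter i=1: | res := -23 | iter i=2: | res := -29 | iter i=3: | res := -35 | iter i=4: | res := -41 | aux := -5 | result -5. revised: aux := 1 | (not ((-b) != (aux - b))): false | aux := -5 | acc := 0 | acc := 0 | iter j=0: | acc := -3 | iter j=1: | acc := -6 | res := 1 | iter i=-2: | res := -5 | iter i=-1: | res := -11 | iter i=0: | res := -17 | iter i=1: | res := -23 | iter i=2: | res := -29 | iter i=3: | res := -35 | iter i=4: | res := -41 | aux := -5 | result -5. Both give -5.
Sweeping the whole domain (18 inputs) finds no disagreement.
verdict: equivalent


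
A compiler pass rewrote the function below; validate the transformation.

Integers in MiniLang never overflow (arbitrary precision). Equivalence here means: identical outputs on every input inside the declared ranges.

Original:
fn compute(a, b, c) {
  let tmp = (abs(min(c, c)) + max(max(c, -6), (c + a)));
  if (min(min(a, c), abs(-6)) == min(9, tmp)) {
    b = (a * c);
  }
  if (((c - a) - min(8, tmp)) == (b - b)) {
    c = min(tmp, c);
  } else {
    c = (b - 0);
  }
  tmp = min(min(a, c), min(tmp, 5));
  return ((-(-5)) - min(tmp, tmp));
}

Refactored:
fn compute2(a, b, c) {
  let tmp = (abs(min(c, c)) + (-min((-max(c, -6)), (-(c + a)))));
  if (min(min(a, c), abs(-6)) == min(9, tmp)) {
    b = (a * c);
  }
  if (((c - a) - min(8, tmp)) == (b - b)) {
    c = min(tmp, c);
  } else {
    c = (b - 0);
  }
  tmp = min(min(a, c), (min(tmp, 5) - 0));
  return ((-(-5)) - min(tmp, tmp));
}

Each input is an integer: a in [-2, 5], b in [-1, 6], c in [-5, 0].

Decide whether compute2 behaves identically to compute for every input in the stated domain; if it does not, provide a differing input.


Equivalent — the differences include arithmetic usage differs, and min/max/abs usage differs, and constant usage differs, yet no declared input distinguishes the two.
Spot check at a=-2, b=-1, c=0 — compute: tmp = 0; (min(min(a, c), abs(-6)) == min(9, tmp)) -> false; (((c - a) - min(8, tmp)) == (b - b)) -> false; c = -1; tmp = -2; return 7. compute2: tmp = 0; (min(min(a, c), abs(-6)) == min(9, tmp)) -> false; (((c - a) - min(8, tmp)) == (b - b)) -> false; c = -1; tmp = -2; return 7. Both give 7.
An exhaustive pass over the 384 declared inputs shows identical outputs.
verdict: equivalent


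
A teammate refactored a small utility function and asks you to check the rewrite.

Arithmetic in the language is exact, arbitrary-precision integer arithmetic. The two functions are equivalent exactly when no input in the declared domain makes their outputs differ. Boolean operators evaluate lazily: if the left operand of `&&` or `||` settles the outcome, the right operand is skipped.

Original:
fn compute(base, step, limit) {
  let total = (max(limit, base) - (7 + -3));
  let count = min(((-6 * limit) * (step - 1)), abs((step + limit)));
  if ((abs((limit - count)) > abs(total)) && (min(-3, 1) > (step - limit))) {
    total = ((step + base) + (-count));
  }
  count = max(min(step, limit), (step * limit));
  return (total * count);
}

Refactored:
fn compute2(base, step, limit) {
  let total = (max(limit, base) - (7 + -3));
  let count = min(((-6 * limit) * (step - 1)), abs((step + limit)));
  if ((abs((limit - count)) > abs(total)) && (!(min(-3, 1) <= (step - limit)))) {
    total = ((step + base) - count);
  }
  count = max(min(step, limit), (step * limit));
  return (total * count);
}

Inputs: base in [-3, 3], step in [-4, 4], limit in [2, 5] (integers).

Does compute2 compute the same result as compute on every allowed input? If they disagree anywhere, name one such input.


Differences: comparison usage differs, plus arithmetic usage differs, plus boolean connective usage differs — yet all 252 inputs agree.
verdict: equivalent


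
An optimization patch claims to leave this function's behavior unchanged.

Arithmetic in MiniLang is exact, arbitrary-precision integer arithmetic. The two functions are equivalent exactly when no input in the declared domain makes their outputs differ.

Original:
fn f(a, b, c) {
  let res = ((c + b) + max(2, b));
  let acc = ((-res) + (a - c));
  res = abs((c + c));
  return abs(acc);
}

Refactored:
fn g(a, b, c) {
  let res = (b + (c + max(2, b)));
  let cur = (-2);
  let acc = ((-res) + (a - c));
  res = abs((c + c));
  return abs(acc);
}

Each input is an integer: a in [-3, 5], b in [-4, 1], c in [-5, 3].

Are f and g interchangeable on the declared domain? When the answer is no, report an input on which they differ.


Equivalent. Whatever the rewrite altered, no input in the stated domain can expose a difference.
An exhaustive pass over the 486 declared inputs shows identical outputs.
One worked example (a=4, b=0, c=2) — f: res = 4; acc = -2; res = 4; return 2; g: res = 4; cur = -2; acc = -2; res = 4; return 2; agreement on 2.
verdict: equivalent


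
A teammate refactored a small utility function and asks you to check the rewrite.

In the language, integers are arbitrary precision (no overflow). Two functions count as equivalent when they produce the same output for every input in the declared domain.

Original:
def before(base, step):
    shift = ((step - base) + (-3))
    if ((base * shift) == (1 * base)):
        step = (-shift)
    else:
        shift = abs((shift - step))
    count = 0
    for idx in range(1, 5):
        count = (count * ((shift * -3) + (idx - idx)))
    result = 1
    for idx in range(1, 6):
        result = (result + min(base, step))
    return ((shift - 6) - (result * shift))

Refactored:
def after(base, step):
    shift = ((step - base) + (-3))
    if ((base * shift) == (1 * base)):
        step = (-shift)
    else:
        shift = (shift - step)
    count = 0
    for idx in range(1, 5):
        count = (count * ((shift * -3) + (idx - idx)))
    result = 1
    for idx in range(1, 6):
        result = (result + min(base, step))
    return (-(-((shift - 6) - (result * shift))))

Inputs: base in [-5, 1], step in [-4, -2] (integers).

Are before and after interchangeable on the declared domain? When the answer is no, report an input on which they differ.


These are not equivalent — on base=-2, step=-4 the outputs split (14 vs -26).
before: shift = -5; ((base * shift) == (1 * base)) -> false; shift = 1; count = 0; [idx=1]; count = 0; [idx=2]; count = 0; [idx=3]; count = 0; [idx=4]; count = 0; result = 1; [idx=1]; result = -3; [idx=2]; result = -7; [idx=3]; result = -11; [idx=4]; result = -15; [idx=5]; result = -19; return 14
after: shift = -5; ((base * shift) == (1 * base)) -> false; shift = -1; count = 0; [idx=1]; count = 0; [idx=2]; count = 0; [idx=3]; count = 0; [idx=4]; count = 0; result = 1; [idx=1]; result = -3; [idx=2]; result = -7; [idx=3]; result = -11; [idx=4]; result = -15; [idx=5]; result = -19; return -26
verdict: not equivalent; witness: base=-2, step=-4


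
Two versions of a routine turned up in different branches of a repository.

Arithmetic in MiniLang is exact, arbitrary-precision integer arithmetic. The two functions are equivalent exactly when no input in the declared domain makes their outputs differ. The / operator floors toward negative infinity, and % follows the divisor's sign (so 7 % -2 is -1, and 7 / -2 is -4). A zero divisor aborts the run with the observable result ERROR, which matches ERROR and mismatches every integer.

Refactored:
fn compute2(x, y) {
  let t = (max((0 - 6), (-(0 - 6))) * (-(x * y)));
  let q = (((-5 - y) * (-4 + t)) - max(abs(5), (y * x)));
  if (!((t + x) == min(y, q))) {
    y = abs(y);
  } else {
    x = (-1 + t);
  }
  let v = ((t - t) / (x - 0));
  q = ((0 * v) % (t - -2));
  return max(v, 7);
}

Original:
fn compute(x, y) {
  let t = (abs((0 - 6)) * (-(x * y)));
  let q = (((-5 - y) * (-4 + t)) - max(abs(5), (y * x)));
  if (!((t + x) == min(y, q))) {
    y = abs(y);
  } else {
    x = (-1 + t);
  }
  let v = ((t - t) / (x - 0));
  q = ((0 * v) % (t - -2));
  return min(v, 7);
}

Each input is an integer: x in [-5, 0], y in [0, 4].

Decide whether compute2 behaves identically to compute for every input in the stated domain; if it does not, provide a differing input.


Try x=-5, y=0.
compute: t=0, then q=15, then (!((t + x) == min(y, q))) is true, then y=0, then v=0, then q=0, then returns 0
compute2: t=0, then q=15, then (!((t + x) == min(y, q))) is true, then y=0, then v=0, then q=0, then returns 7
0 != 7, so the rewrite changes behavior.
verdict: not equivalent; witness: x=-5, y=0


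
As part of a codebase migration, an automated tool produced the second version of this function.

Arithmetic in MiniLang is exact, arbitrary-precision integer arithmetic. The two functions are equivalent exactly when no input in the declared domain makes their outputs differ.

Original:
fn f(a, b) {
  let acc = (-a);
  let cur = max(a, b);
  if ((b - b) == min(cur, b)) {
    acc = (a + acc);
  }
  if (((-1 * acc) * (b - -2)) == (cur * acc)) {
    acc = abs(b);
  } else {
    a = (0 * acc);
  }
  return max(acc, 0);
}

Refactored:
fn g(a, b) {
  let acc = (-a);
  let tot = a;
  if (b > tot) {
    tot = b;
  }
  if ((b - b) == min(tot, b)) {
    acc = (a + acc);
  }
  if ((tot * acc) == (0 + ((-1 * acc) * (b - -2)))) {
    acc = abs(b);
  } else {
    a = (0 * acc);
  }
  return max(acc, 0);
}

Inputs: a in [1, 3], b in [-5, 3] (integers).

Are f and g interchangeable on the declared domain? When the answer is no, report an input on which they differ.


Behavior is preserved: although arithmetic usage differs, plus local variable names differ, plus min/max/abs usage differs, plus branching structure differs, plus constant usage differs, plus comparison usage differs, plus statement counts differ, the outputs never diverge.
As a probe, take a=1, b=-5: f runs acc becomes -1; next cur becomes 1; next ((b - b) == min(cur, b)) evaluates to false; next (((-1 * acc) * (b - -2)) == (cur * acc)) evaluates to false; next a becomes 0; next final value 0; g runs acc becomes -1; next tot becomes 1; next (b > tot) evaluates to false; next ((b - b) == min(tot, b)) evaluates to false; next ((tot * acc) == (0 + ((-1 * acc) * (b - -2)))) evaluates to false; next a becomes 0; next final value 0; both end at 0.
An exhaustive pass over the 27 declared inputs shows identical outputs.
verdict: equivalent


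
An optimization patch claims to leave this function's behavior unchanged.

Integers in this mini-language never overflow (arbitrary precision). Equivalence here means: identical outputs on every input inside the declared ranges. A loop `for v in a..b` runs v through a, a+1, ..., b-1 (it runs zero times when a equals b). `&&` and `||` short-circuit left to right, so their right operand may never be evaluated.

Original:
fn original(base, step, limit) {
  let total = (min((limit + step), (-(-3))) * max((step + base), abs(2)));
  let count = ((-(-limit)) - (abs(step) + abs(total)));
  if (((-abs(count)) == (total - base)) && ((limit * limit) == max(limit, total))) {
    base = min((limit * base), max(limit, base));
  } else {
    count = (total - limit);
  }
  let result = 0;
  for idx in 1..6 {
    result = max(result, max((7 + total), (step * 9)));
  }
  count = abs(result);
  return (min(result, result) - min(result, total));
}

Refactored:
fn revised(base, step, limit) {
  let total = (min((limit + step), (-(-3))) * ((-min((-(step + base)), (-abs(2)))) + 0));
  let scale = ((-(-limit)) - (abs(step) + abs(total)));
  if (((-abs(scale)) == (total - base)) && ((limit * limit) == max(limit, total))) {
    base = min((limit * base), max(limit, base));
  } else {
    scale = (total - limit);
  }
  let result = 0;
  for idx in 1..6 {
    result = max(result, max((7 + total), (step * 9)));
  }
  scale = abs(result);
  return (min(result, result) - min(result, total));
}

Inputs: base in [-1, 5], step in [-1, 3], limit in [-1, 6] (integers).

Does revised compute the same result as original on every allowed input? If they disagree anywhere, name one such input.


Comparing the listings, the differences include: constant usage differs; and local variable names differ; and min/max/abs usage differs; and arithmetic usage differs.
As a probe, take base=4, step=3, limit=0: original runs total = 21; count = -24; (((-abs(count)) == (total - base)) && ((limit * limit) == max(limit, total))) -> false; count = 21; result = 0; [idx=1]; result = 28; [idx=2]; result = 28; [idx=3]; result = 28; [idx=4]; result = 28; [idx=5]; result = 28; count = 28; return 7; revised runs total = 21; scale = -24; (((-abs(scale)) == (total - base)) && ((limit * limit) == max(limit, total))) -> false; scale = 21; result = 0; [idx=1]; result = 28; [idx=2]; result = 28; [idx=3]; result = 28; [idx=4]; result = 28; [idx=5]; result = 28; scale = 28; return 7; both end at 7.
Sweeping the whole domain (280 inputs) finds no disagreement.
verdict: equivalent


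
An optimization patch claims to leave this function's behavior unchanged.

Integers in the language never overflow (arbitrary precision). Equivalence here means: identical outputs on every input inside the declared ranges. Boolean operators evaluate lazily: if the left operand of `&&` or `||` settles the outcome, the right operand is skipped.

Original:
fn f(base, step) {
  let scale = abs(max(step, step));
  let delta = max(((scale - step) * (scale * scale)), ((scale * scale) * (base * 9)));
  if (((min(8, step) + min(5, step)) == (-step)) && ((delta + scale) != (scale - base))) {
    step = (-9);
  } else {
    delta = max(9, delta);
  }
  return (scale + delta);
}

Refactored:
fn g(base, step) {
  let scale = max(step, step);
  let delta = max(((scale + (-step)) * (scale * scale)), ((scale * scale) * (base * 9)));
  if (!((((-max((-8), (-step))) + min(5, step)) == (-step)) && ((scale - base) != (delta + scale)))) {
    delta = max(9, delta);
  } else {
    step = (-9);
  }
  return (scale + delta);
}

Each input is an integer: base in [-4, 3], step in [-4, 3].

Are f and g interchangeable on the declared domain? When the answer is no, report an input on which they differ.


Run the pair on base=-4, step=-4.
f: scale becomes 4; next delta becomes 128; next (((min(8, step) + min(5, step)) == (-step)) && ((delta + scale) != (scale - base))) evaluates to false; next delta becomes 128; next final value 132
g: scale becomes -4; next delta becomes 0; next (!((((-max((-8), (-step))) + min(5, step)) == (-step)) && ((scale - base) != (delta + scale)))) evaluates to true; next delta becomes 9; next final value 5
132 and 5 differ, so these are not the same function on this domain.
verdict: not equivalent; witness: base=-4, step=-4


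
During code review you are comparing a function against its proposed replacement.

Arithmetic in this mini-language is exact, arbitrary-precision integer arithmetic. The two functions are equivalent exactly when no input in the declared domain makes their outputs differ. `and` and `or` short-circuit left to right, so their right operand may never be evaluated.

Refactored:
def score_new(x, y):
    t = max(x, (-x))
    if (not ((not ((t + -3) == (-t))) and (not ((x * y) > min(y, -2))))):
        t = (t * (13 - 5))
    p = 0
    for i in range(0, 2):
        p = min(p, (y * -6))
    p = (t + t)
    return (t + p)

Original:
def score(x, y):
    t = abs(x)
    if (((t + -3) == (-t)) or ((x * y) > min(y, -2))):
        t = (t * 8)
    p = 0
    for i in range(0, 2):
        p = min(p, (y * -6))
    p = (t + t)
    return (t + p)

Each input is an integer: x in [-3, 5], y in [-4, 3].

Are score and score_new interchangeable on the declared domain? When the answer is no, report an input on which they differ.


The two are interchangeable: boolean connective usage differs, plus constant usage differs, plus min/max/abs usage differs, plus arithmetic usage differs, and every declared input agrees.
One worked example (x=5, y=0) — score: t := 5 | (((t + -3) == (-t)) or ((x * y) > min(y, -2))): true | t := 40 | p := 0 | iter i=0: | p := 0 | iter i=1: | p := 0 | p := 80 | result 120; score_new: t := 5 | (not ((not ((t + -3) == (-t))) and (not ((x * y) > min(y, -2))))): true | t := 40 | p := 0 | iter i=0: | p := 0 | iter i=1: | p := 0 | p := 80 | result 120; agreement on 120.
Checked all 72 inputs in the declared domain: the outputs agree on every one.
verdict: equivalent


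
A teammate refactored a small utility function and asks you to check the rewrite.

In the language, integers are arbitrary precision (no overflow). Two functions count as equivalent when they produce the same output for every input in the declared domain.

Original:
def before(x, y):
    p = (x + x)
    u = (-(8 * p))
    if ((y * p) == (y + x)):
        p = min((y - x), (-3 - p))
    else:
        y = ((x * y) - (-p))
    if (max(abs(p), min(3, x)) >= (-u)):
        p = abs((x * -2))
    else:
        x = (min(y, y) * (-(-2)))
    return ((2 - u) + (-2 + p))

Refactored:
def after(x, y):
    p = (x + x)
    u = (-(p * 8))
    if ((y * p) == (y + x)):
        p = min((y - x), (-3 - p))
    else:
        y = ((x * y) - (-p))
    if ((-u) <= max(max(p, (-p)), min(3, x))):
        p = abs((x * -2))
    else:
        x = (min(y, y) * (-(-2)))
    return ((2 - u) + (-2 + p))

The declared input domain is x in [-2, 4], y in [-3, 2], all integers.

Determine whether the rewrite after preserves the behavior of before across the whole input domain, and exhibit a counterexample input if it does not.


The two are interchangeable: comparison usage differs; min/max/abs usage differs, and every declared input agrees.
As a probe, take x=3, y=0: before runs p=6, then u=-48, then ((y * p) == (y + x)) is false, then y=6, then (max(abs(p), min(3, x)) >= (-u)) is false, then x=12, then returns 54; after runs p=6, then u=-48, then ((y * p) == (y + x)) is false, then y=6, then ((-u) <= max(max(p, (-p)), min(3, x))) is false, then x=12, then returns 54; both end at 54.
Every one of the 42 inputs gives matching results.
verdict: equivalent


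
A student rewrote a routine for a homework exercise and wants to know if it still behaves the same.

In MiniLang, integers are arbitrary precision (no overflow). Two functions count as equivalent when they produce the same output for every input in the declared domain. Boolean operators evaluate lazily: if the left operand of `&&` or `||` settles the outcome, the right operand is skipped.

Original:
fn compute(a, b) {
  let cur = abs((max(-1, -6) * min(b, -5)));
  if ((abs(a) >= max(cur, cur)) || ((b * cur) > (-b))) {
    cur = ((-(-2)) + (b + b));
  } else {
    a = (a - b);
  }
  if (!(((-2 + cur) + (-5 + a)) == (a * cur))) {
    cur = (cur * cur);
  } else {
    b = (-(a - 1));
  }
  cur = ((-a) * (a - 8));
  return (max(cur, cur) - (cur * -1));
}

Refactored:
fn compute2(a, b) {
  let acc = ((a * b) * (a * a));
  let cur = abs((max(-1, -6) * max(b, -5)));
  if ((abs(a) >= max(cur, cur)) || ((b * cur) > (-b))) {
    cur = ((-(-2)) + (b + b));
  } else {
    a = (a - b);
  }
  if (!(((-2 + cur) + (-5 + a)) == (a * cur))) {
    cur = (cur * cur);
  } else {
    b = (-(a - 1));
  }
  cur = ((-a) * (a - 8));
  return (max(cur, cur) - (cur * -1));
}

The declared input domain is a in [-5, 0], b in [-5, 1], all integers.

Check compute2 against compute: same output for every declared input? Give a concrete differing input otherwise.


Not equivalent: a=-4, b=-4 separates them (0 vs -96).
compute: cur := 5 | ((abs(a) >= max(cur, cur)) || ((b * cur) > (-b))): false | a := 0 | (!(((-2 + cur) + (-5 + a)) == (a * cur))): true | cur := 25 | cur := 0 | result 0
compute2: acc := 256 | cur := 4 | ((abs(a) >= max(cur, cur)) || ((b * cur) > (-b))): true | cur := -6 | (!(((-2 + cur) + (-5 + a)) == (a * cur))): true | cur := 36 | cur := -48 | result -96
verdict: not equivalent; witness: a=-4, b=-4


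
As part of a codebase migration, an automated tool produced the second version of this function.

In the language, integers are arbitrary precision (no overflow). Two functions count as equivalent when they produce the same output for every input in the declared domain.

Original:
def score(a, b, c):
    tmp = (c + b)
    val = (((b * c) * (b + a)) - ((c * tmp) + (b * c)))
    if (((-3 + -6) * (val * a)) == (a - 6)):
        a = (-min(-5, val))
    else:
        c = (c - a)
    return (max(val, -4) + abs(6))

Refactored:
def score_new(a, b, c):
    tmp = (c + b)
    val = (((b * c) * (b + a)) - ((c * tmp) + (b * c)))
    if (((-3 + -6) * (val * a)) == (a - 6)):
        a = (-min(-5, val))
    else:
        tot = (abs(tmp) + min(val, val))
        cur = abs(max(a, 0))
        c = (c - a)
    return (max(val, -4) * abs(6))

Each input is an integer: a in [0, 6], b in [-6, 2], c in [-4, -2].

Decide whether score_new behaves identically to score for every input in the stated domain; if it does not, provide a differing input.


On input a=0, b=-6, c=-4, score returns 2 while score_new returns -24.
verdict: not equivalent; witness: a=0, b=-6, c=-4


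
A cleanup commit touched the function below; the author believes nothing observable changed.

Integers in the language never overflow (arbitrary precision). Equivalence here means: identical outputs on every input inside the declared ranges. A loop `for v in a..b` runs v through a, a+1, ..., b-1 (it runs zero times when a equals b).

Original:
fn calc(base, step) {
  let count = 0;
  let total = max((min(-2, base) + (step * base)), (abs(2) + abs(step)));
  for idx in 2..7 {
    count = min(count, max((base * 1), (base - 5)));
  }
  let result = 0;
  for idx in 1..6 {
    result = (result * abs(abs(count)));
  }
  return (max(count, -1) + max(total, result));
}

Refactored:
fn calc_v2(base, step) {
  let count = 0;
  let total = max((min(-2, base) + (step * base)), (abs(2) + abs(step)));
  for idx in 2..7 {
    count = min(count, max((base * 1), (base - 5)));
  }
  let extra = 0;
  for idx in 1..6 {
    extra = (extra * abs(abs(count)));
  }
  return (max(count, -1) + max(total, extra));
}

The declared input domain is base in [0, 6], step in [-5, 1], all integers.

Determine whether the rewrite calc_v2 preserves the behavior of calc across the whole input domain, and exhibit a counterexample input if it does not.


Comparing the listings, the differences include: local variable names differ.
One worked example (base=5, step=0) — calc: count := 0 | total := 2 | iter idx=2: | count := 0 | iter idx=3: | count := 0 | iter idx=4: | count := 0 | iter idx=5: | count := 0 | iter idx=6: | count := 0 | result := 0 | iter idx=1: | result := 0 | iter idx=2: | result := 0 | iter idx=3: | result := 0 | iter idx=4: | result := 0 | iter idx=5: | result := 0 | result 2; calc_v2: count := 0 | total := 2 | iter idx=2: | count := 0 | iter idx=3: | count := 0 | iter idx=4: | count := 0 | iter idx=5: | count := 0 | iter idx=6: | count := 0 | extra := 0 | iter idx=1: | extra := 0 | iter idx=2: | extra := 0 | iter idx=3: | extra := 0 | iter idx=4: | extra := 0 | iter idx=5: | extra := 0 | result 2; agreement on 2.
Sweeping the whole domain (49 inputs) finds no disagreement.
verdict: equivalent


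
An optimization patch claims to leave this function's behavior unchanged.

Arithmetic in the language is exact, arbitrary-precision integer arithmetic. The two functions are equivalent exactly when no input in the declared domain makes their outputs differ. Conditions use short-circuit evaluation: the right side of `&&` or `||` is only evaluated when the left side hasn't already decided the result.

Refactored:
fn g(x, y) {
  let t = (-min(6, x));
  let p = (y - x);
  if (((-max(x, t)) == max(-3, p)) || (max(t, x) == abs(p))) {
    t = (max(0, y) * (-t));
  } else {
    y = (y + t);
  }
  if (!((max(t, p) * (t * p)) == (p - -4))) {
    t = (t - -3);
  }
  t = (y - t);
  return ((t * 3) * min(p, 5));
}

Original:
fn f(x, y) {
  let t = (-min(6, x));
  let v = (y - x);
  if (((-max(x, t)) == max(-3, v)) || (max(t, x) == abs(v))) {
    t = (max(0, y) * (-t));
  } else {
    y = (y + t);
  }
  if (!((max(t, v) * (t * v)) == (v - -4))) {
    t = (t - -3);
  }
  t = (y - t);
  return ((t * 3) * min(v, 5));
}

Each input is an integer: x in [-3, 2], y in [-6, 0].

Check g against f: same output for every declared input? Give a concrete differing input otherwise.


The two versions differ — the changes include local variable names differ.
One worked example (x=-2, y=-6) — f: t = 2; v = -4; (((-max(x, t)) == max(-3, v)) || (max(t, x) == abs(v))) -> false; y = -4; (!((max(t, v) * (t * v)) == (v - -4))) -> true; t = 5; t = -9; return 108; g: t = 2; p = -4; (((-max(x, t)) == max(-3, p)) || (max(t, x) == abs(p))) -> false; y = -4; (!((max(t, p) * (t * p)) == (p - -4))) -> true; t = 5; t = -9; return 108; agreement on 108.
Checked all 42 inputs in the declared domain: the outputs agree on every one.
verdict: equivalent


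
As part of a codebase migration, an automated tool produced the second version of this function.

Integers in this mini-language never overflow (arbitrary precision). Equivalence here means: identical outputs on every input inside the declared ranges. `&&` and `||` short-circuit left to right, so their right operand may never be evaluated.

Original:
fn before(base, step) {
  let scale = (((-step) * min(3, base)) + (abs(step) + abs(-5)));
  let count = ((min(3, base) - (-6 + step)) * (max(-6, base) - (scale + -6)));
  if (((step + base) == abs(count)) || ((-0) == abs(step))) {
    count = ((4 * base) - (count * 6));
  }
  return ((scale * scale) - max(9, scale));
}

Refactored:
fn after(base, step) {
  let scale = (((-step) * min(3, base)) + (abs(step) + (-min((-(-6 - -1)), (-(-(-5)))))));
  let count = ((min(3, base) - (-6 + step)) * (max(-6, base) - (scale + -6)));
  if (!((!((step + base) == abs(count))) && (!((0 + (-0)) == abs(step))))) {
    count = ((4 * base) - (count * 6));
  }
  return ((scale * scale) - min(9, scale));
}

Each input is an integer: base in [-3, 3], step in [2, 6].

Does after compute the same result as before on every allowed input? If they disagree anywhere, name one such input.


base=-3, step=2 yields 156 from before but 160 from after.
verdict: not equivalent; witness: base=-3, step=2


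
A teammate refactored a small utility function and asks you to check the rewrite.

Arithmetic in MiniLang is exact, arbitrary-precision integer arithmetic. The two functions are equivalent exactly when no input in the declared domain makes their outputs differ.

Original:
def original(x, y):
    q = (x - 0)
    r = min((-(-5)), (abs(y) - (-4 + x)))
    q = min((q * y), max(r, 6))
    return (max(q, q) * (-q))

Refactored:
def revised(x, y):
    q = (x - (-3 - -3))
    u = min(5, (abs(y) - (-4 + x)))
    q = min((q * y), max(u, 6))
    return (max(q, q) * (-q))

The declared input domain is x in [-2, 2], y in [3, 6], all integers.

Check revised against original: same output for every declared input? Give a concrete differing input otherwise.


Changes here: local variable names differ; also arithmetic usage differs; also constant usage differs; the full 20-point sweep finds no disagreement.
verdict: equivalent


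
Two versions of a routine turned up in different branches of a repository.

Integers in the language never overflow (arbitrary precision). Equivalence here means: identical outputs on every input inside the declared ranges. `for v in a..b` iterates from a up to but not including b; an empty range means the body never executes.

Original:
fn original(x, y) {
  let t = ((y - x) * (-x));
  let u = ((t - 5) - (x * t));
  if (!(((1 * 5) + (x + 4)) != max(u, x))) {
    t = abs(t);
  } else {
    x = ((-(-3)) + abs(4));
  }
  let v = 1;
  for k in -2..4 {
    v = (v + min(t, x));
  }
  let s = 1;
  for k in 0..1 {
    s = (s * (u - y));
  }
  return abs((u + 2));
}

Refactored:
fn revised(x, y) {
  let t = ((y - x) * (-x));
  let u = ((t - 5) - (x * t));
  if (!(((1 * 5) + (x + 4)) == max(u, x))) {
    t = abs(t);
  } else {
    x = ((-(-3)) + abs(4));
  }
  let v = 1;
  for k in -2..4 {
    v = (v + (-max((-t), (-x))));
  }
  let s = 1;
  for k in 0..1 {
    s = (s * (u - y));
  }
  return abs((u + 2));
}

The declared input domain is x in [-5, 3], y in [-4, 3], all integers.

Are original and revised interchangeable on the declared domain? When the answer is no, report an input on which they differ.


Equivalent. The suspicious edit (`(((1 * 5) + (x + 4)) != max(u, x))` became `(((1 * 5) + (x + 4)) == max(u, x))`) never changes the result for any input inside the declared domain.
Checked all 72 inputs in the declared domain: the outputs agree on every one.
One worked example (x=-1, y=-4) — original: t=-3, then u=-11, then (!(((1 * 5) + (x + 4)) != max(u, x))) is false, then x=7, then v=1, then (k=-2), then v=-2, then (k=-1), then v=-5, then (k=0), then v=-8, then (k=1), then v=-11, then (k=2), then v=-14, then (k=3), then v=-17, then s=1, then (k=0), then s=-7, then returns 9; revised: t=-3, then u=-11, then (!(((1 * 5) + (x + 4)) == max(u, x))) is true, then t=3, then v=1, then (k=-2), then v=0, then (k=-1), then v=-1, then (k=0), then v=-2, then (k=1), then v=-3, then (k=2), then v=-4, then (k=3), then v=-5, then s=1, then (k=0), then s=-7, then returns 9; agreement on 9.
verdict: equivalent


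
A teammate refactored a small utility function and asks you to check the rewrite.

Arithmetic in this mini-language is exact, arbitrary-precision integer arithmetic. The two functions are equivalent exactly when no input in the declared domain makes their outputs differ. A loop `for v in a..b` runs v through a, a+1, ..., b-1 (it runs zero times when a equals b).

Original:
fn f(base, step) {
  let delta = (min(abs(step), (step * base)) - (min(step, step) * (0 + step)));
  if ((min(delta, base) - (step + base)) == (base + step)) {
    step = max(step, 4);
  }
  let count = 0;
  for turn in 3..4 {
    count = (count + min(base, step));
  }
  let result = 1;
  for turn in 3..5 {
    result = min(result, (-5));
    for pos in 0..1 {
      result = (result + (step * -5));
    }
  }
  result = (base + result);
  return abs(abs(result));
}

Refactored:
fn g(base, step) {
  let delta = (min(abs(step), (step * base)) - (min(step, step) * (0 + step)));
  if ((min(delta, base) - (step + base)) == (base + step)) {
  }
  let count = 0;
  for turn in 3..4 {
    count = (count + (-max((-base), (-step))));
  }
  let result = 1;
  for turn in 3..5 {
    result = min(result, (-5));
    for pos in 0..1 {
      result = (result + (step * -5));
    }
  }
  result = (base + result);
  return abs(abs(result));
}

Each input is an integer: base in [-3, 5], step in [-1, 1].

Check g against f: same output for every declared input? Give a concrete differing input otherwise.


Evaluate both at base=-3, step=1.
f: delta becomes -4; next ((min(delta, base) - (step + base)) == (base + step)) evaluates to true; next step becomes 4; next count becomes 0; next at turn=3:; next count becomes -3; next result becomes 1; next at turn=3:; next result becomes -5; next at pos=0:; next result becomes -25; next at turn=4:; next result becomes -25; next at pos=0:; next result becomes -45; next result becomes -48; next final value 48
g: delta becomes -4; next ((min(delta, base) - (step + base)) == (base + step)) evaluates to true; next count becomes 0; next at turn=3:; next count becomes -3; next result becomes 1; next at turn=3:; next result becomes -5; next at pos=0:; next result becomes -10; next at turn=4:; next result becomes -10; next at pos=0:; next result becomes -15; next result becomes -18; next final value 18
48 vs 18 — the two versions disagree here.
verdict: not equivalent; witness: base=-3, step=1
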